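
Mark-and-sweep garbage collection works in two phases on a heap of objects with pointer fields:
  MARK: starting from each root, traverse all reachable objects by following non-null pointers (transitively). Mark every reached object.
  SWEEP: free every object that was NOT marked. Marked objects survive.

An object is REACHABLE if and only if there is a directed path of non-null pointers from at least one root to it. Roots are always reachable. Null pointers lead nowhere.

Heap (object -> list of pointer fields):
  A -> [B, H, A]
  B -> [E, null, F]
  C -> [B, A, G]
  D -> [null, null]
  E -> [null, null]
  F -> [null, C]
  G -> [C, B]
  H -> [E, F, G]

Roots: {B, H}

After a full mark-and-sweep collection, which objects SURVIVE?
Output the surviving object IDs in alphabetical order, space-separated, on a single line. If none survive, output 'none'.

Answer: A B C E F G H

Derivation:
Roots: B H
Mark B: refs=E null F, marked=B
Mark H: refs=E F G, marked=B H
Mark E: refs=null null, marked=B E H
Mark F: refs=null C, marked=B E F H
Mark G: refs=C B, marked=B E F G H
Mark C: refs=B A G, marked=B C E F G H
Mark A: refs=B H A, marked=A B C E F G H
Unmarked (collected): D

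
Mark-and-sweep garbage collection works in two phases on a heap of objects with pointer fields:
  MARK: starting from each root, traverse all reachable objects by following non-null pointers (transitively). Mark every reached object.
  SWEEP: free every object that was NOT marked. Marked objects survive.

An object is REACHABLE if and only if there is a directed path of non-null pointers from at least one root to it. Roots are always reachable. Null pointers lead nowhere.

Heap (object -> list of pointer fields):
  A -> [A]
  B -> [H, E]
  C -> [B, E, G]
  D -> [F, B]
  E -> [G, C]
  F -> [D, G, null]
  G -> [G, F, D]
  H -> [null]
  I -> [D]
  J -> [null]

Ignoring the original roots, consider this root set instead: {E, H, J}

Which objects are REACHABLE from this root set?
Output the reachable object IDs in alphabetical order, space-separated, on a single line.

Answer: B C D E F G H J

Derivation:
Roots: E H J
Mark E: refs=G C, marked=E
Mark H: refs=null, marked=E H
Mark J: refs=null, marked=E H J
Mark G: refs=G F D, marked=E G H J
Mark C: refs=B E G, marked=C E G H J
Mark F: refs=D G null, marked=C E F G H J
Mark D: refs=F B, marked=C D E F G H J
Mark B: refs=H E, marked=B C D E F G H J
Unmarked (collected): A I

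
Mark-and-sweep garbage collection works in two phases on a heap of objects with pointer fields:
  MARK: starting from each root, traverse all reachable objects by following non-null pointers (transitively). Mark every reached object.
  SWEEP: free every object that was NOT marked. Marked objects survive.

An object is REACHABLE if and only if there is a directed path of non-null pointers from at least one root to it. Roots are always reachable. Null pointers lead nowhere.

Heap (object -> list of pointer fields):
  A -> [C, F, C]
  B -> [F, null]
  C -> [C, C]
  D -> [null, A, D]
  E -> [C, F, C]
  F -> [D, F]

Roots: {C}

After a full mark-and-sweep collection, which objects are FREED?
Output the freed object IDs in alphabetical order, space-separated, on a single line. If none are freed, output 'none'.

Roots: C
Mark C: refs=C C, marked=C
Unmarked (collected): A B D E F

Answer: A B D E F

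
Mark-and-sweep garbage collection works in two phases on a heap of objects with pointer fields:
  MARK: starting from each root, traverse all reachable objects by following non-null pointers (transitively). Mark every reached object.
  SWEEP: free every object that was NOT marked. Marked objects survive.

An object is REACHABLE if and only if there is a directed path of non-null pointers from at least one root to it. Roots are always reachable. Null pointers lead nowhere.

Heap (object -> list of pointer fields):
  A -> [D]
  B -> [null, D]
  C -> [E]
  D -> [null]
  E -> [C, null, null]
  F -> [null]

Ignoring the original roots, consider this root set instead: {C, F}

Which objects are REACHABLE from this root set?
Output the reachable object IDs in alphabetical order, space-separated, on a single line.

Answer: C E F

Derivation:
Roots: C F
Mark C: refs=E, marked=C
Mark F: refs=null, marked=C F
Mark E: refs=C null null, marked=C E F
Unmarked (collected): A B D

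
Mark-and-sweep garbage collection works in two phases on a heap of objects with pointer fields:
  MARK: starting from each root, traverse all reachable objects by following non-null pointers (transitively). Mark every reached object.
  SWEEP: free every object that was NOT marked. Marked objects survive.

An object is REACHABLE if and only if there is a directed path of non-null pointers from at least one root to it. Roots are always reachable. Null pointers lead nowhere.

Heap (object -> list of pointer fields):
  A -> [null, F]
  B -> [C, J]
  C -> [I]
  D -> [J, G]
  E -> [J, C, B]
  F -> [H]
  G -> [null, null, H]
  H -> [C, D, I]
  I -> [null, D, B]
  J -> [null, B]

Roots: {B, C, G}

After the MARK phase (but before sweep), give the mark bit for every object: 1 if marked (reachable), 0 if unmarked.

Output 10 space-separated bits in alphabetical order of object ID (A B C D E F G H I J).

Roots: B C G
Mark B: refs=C J, marked=B
Mark C: refs=I, marked=B C
Mark G: refs=null null H, marked=B C G
Mark J: refs=null B, marked=B C G J
Mark I: refs=null D B, marked=B C G I J
Mark H: refs=C D I, marked=B C G H I J
Mark D: refs=J G, marked=B C D G H I J
Unmarked (collected): A E F

Answer: 0 1 1 1 0 0 1 1 1 1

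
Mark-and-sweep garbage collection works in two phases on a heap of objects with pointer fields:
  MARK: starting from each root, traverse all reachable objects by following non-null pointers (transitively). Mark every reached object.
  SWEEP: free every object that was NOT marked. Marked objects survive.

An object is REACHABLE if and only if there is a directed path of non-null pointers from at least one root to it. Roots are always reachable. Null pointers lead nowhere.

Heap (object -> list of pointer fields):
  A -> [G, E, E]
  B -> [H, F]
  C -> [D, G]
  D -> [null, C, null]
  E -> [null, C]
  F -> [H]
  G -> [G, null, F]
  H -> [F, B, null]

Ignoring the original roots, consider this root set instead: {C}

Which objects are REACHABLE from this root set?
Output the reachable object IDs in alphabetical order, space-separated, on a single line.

Roots: C
Mark C: refs=D G, marked=C
Mark D: refs=null C null, marked=C D
Mark G: refs=G null F, marked=C D G
Mark F: refs=H, marked=C D F G
Mark H: refs=F B null, marked=C D F G H
Mark B: refs=H F, marked=B C D F G H
Unmarked (collected): A E

Answer: B C D F G H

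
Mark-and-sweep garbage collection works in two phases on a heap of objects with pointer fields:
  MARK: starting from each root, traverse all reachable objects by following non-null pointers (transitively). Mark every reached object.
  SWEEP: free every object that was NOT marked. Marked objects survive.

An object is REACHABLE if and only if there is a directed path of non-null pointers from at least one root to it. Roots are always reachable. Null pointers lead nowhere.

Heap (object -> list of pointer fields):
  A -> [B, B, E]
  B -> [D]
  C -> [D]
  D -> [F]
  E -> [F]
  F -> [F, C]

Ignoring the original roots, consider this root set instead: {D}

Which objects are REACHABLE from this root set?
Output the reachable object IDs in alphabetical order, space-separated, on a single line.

Roots: D
Mark D: refs=F, marked=D
Mark F: refs=F C, marked=D F
Mark C: refs=D, marked=C D F
Unmarked (collected): A B E

Answer: C D F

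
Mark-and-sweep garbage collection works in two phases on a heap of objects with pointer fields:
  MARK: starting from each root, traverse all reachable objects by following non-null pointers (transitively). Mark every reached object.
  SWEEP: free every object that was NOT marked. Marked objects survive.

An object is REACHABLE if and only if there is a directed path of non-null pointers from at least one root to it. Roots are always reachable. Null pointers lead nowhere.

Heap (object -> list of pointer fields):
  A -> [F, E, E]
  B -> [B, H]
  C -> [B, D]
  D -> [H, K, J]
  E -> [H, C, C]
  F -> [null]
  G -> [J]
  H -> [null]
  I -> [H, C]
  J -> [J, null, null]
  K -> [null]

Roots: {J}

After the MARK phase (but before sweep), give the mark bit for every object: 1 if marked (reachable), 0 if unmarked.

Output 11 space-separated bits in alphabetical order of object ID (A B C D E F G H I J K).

Roots: J
Mark J: refs=J null null, marked=J
Unmarked (collected): A B C D E F G H I K

Answer: 0 0 0 0 0 0 0 0 0 1 0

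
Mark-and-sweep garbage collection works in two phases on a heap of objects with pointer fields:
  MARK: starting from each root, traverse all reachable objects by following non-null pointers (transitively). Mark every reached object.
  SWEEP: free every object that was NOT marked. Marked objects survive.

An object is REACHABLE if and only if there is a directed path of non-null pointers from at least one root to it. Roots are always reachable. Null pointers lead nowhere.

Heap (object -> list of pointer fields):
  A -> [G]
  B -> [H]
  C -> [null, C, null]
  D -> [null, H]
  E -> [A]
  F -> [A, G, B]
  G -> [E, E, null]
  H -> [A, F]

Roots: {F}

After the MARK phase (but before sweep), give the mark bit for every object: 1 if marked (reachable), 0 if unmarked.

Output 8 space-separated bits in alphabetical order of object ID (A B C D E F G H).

Answer: 1 1 0 0 1 1 1 1

Derivation:
Roots: F
Mark F: refs=A G B, marked=F
Mark A: refs=G, marked=A F
Mark G: refs=E E null, marked=A F G
Mark B: refs=H, marked=A B F G
Mark E: refs=A, marked=A B E F G
Mark H: refs=A F, marked=A B E F G H
Unmarked (collected): C D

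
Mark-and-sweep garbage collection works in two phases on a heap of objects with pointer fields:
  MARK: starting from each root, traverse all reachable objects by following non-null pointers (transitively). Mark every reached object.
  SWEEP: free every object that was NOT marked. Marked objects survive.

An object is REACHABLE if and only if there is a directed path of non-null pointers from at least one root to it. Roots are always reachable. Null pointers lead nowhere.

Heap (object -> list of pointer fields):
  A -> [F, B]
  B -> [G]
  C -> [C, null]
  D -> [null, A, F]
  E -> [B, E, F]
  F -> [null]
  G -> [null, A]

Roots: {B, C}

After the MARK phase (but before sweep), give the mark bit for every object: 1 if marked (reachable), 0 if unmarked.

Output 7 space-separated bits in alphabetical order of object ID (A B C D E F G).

Roots: B C
Mark B: refs=G, marked=B
Mark C: refs=C null, marked=B C
Mark G: refs=null A, marked=B C G
Mark A: refs=F B, marked=A B C G
Mark F: refs=null, marked=A B C F G
Unmarked (collected): D E

Answer: 1 1 1 0 0 1 1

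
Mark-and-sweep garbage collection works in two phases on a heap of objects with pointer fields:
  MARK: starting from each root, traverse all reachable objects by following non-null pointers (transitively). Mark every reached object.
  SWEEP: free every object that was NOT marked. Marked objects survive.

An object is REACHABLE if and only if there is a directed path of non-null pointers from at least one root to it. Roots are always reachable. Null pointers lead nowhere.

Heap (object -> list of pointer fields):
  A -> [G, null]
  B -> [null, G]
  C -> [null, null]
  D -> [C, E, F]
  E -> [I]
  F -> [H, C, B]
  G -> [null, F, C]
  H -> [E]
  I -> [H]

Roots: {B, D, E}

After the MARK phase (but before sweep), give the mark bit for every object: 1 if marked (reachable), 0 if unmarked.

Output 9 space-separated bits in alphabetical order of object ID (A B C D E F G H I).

Roots: B D E
Mark B: refs=null G, marked=B
Mark D: refs=C E F, marked=B D
Mark E: refs=I, marked=B D E
Mark G: refs=null F C, marked=B D E G
Mark C: refs=null null, marked=B C D E G
Mark F: refs=H C B, marked=B C D E F G
Mark I: refs=H, marked=B C D E F G I
Mark H: refs=E, marked=B C D E F G H I
Unmarked (collected): A

Answer: 0 1 1 1 1 1 1 1 1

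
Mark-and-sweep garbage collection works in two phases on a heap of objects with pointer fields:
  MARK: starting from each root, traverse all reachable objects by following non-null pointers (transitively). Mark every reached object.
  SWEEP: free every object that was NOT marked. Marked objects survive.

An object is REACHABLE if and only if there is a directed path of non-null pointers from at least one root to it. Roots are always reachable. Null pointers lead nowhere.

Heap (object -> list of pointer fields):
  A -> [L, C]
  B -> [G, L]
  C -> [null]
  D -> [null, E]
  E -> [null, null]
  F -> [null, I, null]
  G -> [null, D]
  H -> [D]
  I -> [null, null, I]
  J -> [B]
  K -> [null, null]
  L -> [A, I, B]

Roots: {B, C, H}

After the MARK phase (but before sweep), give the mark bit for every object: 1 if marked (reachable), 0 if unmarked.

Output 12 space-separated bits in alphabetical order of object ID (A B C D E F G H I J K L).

Answer: 1 1 1 1 1 0 1 1 1 0 0 1

Derivation:
Roots: B C H
Mark B: refs=G L, marked=B
Mark C: refs=null, marked=B C
Mark H: refs=D, marked=B C H
Mark G: refs=null D, marked=B C G H
Mark L: refs=A I B, marked=B C G H L
Mark D: refs=null E, marked=B C D G H L
Mark A: refs=L C, marked=A B C D G H L
Mark I: refs=null null I, marked=A B C D G H I L
Mark E: refs=null null, marked=A B C D E G H I L
Unmarked (collected): F J K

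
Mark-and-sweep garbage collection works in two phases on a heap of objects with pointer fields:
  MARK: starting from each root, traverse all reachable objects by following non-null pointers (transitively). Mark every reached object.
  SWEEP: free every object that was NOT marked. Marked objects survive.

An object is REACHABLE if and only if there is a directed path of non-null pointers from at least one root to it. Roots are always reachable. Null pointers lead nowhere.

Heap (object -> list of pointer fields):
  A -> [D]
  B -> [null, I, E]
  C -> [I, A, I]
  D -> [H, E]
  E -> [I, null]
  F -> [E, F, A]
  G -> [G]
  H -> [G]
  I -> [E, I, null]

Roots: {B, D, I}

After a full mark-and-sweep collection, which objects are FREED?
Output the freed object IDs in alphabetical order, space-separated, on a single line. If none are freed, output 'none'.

Answer: A C F

Derivation:
Roots: B D I
Mark B: refs=null I E, marked=B
Mark D: refs=H E, marked=B D
Mark I: refs=E I null, marked=B D I
Mark E: refs=I null, marked=B D E I
Mark H: refs=G, marked=B D E H I
Mark G: refs=G, marked=B D E G H I
Unmarked (collected): A C F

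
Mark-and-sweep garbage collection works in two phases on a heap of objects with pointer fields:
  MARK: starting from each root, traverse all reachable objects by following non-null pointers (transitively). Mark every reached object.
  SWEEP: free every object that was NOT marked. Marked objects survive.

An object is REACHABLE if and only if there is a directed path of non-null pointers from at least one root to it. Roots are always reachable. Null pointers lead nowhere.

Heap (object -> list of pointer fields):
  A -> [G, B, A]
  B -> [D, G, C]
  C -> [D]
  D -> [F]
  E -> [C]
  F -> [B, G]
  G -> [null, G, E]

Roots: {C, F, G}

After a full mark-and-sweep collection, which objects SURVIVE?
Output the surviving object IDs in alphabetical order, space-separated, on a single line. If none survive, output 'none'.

Answer: B C D E F G

Derivation:
Roots: C F G
Mark C: refs=D, marked=C
Mark F: refs=B G, marked=C F
Mark G: refs=null G E, marked=C F G
Mark D: refs=F, marked=C D F G
Mark B: refs=D G C, marked=B C D F G
Mark E: refs=C, marked=B C D E F G
Unmarked (collected): A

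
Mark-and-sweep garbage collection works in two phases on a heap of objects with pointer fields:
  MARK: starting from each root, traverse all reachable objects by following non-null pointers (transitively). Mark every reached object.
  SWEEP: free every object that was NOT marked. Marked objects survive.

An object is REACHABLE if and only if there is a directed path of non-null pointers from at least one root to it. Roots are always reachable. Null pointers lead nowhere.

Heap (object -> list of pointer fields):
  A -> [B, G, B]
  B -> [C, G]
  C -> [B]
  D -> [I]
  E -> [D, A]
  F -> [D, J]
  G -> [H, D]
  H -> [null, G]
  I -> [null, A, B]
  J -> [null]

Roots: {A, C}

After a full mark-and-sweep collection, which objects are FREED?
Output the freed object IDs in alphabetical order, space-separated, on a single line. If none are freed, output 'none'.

Roots: A C
Mark A: refs=B G B, marked=A
Mark C: refs=B, marked=A C
Mark B: refs=C G, marked=A B C
Mark G: refs=H D, marked=A B C G
Mark H: refs=null G, marked=A B C G H
Mark D: refs=I, marked=A B C D G H
Mark I: refs=null A B, marked=A B C D G H I
Unmarked (collected): E F J

Answer: E F J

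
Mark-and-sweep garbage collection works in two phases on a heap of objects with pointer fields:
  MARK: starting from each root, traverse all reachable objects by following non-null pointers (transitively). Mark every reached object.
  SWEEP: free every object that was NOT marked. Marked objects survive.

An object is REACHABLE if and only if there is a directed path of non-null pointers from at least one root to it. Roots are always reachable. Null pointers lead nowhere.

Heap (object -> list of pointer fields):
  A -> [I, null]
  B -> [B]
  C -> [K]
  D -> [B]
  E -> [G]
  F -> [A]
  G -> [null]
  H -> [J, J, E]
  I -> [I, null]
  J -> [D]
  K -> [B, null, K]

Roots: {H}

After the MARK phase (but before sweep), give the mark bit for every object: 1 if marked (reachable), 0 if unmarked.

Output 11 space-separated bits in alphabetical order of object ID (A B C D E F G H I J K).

Roots: H
Mark H: refs=J J E, marked=H
Mark J: refs=D, marked=H J
Mark E: refs=G, marked=E H J
Mark D: refs=B, marked=D E H J
Mark G: refs=null, marked=D E G H J
Mark B: refs=B, marked=B D E G H J
Unmarked (collected): A C F I K

Answer: 0 1 0 1 1 0 1 1 0 1 0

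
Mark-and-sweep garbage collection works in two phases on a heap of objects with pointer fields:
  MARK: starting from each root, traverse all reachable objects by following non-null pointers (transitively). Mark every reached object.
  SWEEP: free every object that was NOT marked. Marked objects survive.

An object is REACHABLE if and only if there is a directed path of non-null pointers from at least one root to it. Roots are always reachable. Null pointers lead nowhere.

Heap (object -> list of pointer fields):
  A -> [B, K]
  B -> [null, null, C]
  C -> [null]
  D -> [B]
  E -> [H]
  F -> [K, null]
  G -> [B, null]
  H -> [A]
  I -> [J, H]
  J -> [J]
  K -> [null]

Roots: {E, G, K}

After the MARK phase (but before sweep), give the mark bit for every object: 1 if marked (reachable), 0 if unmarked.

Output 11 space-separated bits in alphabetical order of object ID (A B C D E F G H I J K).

Answer: 1 1 1 0 1 0 1 1 0 0 1

Derivation:
Roots: E G K
Mark E: refs=H, marked=E
Mark G: refs=B null, marked=E G
Mark K: refs=null, marked=E G K
Mark H: refs=A, marked=E G H K
Mark B: refs=null null C, marked=B E G H K
Mark A: refs=B K, marked=A B E G H K
Mark C: refs=null, marked=A B C E G H K
Unmarked (collected): D F I J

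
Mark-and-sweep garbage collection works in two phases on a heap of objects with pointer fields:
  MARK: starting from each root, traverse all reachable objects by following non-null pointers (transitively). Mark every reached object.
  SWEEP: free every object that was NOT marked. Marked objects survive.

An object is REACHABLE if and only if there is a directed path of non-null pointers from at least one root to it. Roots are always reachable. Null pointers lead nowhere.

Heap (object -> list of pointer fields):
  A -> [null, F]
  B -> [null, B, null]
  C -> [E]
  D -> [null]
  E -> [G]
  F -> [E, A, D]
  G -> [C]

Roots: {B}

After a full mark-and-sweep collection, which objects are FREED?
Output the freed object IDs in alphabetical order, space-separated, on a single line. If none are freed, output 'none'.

Roots: B
Mark B: refs=null B null, marked=B
Unmarked (collected): A C D E F G

Answer: A C D E F G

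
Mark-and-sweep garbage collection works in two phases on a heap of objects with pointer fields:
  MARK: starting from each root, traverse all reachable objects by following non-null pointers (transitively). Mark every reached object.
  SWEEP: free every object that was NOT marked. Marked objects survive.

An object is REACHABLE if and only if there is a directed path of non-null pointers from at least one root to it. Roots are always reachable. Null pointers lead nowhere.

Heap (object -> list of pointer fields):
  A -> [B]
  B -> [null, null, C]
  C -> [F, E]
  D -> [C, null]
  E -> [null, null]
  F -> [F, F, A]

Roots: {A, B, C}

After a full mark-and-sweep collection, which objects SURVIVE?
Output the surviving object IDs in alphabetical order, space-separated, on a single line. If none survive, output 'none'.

Roots: A B C
Mark A: refs=B, marked=A
Mark B: refs=null null C, marked=A B
Mark C: refs=F E, marked=A B C
Mark F: refs=F F A, marked=A B C F
Mark E: refs=null null, marked=A B C E F
Unmarked (collected): D

Answer: A B C E F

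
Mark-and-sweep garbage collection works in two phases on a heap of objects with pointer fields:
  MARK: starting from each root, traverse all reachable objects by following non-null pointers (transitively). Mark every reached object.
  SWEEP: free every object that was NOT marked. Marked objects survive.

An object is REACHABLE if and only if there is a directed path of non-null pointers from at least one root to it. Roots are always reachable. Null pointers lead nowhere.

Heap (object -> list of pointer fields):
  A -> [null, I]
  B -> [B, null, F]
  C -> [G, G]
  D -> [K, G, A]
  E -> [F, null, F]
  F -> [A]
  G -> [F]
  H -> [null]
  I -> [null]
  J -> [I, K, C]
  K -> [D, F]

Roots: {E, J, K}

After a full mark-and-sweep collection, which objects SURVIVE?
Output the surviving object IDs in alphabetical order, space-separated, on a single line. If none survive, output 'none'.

Answer: A C D E F G I J K

Derivation:
Roots: E J K
Mark E: refs=F null F, marked=E
Mark J: refs=I K C, marked=E J
Mark K: refs=D F, marked=E J K
Mark F: refs=A, marked=E F J K
Mark I: refs=null, marked=E F I J K
Mark C: refs=G G, marked=C E F I J K
Mark D: refs=K G A, marked=C D E F I J K
Mark A: refs=null I, marked=A C D E F I J K
Mark G: refs=F, marked=A C D E F G I J K
Unmarked (collected): B H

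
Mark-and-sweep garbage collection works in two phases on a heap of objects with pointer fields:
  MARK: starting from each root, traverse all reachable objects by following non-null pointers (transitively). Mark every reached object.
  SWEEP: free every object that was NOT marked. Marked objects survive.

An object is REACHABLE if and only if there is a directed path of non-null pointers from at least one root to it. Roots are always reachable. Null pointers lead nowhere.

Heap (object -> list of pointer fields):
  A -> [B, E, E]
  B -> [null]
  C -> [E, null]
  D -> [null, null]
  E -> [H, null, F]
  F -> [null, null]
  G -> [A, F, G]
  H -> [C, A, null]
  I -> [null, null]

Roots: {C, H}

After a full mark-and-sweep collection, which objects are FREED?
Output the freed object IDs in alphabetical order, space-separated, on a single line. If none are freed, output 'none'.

Roots: C H
Mark C: refs=E null, marked=C
Mark H: refs=C A null, marked=C H
Mark E: refs=H null F, marked=C E H
Mark A: refs=B E E, marked=A C E H
Mark F: refs=null null, marked=A C E F H
Mark B: refs=null, marked=A B C E F H
Unmarked (collected): D G I

Answer: D G I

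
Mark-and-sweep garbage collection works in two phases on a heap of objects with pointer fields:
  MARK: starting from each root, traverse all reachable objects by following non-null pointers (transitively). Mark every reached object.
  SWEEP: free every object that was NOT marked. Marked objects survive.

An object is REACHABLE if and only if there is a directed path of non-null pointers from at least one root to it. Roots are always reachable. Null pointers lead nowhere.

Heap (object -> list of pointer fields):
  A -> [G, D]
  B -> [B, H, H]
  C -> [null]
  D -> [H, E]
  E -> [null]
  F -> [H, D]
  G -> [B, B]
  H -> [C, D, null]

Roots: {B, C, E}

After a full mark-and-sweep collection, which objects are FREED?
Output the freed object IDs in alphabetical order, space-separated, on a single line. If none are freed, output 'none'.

Roots: B C E
Mark B: refs=B H H, marked=B
Mark C: refs=null, marked=B C
Mark E: refs=null, marked=B C E
Mark H: refs=C D null, marked=B C E H
Mark D: refs=H E, marked=B C D E H
Unmarked (collected): A F G

Answer: A F G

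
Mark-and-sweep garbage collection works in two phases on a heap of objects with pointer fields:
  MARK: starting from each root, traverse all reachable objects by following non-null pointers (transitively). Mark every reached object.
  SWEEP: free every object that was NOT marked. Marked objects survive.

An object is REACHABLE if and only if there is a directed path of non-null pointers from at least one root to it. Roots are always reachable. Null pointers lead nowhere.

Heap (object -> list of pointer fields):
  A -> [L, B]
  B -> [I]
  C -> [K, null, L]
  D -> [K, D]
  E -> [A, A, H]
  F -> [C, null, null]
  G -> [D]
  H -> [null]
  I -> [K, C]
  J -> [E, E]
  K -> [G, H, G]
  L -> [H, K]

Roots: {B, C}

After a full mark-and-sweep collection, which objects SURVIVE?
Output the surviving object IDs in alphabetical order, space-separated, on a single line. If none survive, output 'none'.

Roots: B C
Mark B: refs=I, marked=B
Mark C: refs=K null L, marked=B C
Mark I: refs=K C, marked=B C I
Mark K: refs=G H G, marked=B C I K
Mark L: refs=H K, marked=B C I K L
Mark G: refs=D, marked=B C G I K L
Mark H: refs=null, marked=B C G H I K L
Mark D: refs=K D, marked=B C D G H I K L
Unmarked (collected): A E F J

Answer: B C D G H I K L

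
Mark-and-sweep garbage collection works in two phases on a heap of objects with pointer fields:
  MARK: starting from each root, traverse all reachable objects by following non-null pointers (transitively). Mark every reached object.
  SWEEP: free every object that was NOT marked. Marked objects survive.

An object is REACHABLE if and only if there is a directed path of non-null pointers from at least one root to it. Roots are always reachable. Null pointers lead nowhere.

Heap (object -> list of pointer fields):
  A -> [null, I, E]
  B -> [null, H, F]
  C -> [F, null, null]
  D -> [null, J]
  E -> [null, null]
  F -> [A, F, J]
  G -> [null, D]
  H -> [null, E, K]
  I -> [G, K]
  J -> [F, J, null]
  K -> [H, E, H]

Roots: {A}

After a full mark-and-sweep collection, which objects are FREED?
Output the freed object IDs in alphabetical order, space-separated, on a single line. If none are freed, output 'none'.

Answer: B C

Derivation:
Roots: A
Mark A: refs=null I E, marked=A
Mark I: refs=G K, marked=A I
Mark E: refs=null null, marked=A E I
Mark G: refs=null D, marked=A E G I
Mark K: refs=H E H, marked=A E G I K
Mark D: refs=null J, marked=A D E G I K
Mark H: refs=null E K, marked=A D E G H I K
Mark J: refs=F J null, marked=A D E G H I J K
Mark F: refs=A F J, marked=A D E F G H I J K
Unmarked (collected): B C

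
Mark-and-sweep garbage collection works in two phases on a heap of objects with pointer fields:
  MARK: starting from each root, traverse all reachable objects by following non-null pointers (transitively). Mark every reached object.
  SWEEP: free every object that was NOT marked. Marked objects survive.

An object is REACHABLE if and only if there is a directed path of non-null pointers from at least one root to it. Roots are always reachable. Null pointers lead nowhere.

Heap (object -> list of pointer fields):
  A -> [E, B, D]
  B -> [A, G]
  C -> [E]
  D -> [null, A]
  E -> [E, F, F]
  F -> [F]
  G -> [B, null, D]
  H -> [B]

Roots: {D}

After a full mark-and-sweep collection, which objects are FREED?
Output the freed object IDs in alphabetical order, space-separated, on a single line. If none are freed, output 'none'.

Roots: D
Mark D: refs=null A, marked=D
Mark A: refs=E B D, marked=A D
Mark E: refs=E F F, marked=A D E
Mark B: refs=A G, marked=A B D E
Mark F: refs=F, marked=A B D E F
Mark G: refs=B null D, marked=A B D E F G
Unmarked (collected): C H

Answer: C H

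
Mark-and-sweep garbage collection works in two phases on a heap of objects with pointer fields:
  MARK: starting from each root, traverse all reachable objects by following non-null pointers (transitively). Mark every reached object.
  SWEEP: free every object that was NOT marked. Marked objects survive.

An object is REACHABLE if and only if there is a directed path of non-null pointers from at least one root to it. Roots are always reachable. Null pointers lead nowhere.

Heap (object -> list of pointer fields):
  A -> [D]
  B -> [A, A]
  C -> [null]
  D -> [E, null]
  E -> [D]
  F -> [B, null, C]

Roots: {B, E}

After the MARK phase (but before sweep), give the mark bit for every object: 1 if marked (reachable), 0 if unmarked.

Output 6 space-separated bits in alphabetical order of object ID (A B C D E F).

Answer: 1 1 0 1 1 0

Derivation:
Roots: B E
Mark B: refs=A A, marked=B
Mark E: refs=D, marked=B E
Mark A: refs=D, marked=A B E
Mark D: refs=E null, marked=A B D E
Unmarked (collected): C F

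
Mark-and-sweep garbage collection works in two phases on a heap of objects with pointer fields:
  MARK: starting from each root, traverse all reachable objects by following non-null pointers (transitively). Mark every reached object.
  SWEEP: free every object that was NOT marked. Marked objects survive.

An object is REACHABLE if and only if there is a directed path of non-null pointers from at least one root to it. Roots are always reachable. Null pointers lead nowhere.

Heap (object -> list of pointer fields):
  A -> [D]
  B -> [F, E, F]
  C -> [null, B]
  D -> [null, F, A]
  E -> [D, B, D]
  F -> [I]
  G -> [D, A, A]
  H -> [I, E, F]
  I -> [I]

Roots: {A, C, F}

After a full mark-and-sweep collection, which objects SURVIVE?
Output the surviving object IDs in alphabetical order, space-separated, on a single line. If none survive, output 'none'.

Roots: A C F
Mark A: refs=D, marked=A
Mark C: refs=null B, marked=A C
Mark F: refs=I, marked=A C F
Mark D: refs=null F A, marked=A C D F
Mark B: refs=F E F, marked=A B C D F
Mark I: refs=I, marked=A B C D F I
Mark E: refs=D B D, marked=A B C D E F I
Unmarked (collected): G H

Answer: A B C D E F I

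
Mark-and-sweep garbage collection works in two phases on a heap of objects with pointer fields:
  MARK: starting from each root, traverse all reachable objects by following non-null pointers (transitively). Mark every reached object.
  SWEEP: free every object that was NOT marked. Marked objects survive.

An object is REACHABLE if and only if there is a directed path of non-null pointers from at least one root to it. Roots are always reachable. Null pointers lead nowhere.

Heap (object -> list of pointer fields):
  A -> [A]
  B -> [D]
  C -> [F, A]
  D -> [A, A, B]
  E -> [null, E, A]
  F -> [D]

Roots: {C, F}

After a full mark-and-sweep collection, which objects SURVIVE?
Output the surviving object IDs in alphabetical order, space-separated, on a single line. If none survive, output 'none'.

Roots: C F
Mark C: refs=F A, marked=C
Mark F: refs=D, marked=C F
Mark A: refs=A, marked=A C F
Mark D: refs=A A B, marked=A C D F
Mark B: refs=D, marked=A B C D F
Unmarked (collected): E

Answer: A B C D F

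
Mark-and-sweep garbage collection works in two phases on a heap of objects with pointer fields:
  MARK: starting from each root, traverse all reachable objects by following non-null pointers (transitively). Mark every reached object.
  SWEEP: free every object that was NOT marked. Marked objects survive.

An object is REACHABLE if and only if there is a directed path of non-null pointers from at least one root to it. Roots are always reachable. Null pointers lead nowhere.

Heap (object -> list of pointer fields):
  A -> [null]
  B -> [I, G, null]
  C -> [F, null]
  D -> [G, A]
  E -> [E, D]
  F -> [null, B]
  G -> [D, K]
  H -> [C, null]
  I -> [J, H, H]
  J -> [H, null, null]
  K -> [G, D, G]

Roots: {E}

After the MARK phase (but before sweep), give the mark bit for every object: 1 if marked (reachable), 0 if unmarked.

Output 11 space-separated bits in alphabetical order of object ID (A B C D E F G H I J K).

Answer: 1 0 0 1 1 0 1 0 0 0 1

Derivation:
Roots: E
Mark E: refs=E D, marked=E
Mark D: refs=G A, marked=D E
Mark G: refs=D K, marked=D E G
Mark A: refs=null, marked=A D E G
Mark K: refs=G D G, marked=A D E G K
Unmarked (collected): B C F H I J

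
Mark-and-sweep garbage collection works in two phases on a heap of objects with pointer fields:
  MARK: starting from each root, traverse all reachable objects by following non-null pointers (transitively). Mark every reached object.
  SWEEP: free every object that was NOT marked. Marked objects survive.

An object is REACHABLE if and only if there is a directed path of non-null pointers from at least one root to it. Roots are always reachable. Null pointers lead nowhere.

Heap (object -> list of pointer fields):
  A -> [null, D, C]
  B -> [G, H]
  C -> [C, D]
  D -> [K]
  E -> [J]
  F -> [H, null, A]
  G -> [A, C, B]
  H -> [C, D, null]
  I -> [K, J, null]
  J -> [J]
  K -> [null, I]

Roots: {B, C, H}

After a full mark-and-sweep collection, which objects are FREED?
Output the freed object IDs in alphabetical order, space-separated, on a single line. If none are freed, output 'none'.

Answer: E F

Derivation:
Roots: B C H
Mark B: refs=G H, marked=B
Mark C: refs=C D, marked=B C
Mark H: refs=C D null, marked=B C H
Mark G: refs=A C B, marked=B C G H
Mark D: refs=K, marked=B C D G H
Mark A: refs=null D C, marked=A B C D G H
Mark K: refs=null I, marked=A B C D G H K
Mark I: refs=K J null, marked=A B C D G H I K
Mark J: refs=J, marked=A B C D G H I J K
Unmarked (collected): E F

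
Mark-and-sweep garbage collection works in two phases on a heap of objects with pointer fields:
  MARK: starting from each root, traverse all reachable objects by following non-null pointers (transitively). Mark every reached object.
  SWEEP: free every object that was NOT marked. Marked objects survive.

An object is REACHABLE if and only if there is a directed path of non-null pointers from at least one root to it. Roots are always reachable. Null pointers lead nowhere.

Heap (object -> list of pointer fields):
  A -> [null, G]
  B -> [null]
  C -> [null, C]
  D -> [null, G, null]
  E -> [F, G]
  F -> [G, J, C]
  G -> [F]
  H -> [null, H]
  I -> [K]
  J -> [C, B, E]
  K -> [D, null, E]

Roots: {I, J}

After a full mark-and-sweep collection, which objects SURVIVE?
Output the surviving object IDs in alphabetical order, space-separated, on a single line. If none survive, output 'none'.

Roots: I J
Mark I: refs=K, marked=I
Mark J: refs=C B E, marked=I J
Mark K: refs=D null E, marked=I J K
Mark C: refs=null C, marked=C I J K
Mark B: refs=null, marked=B C I J K
Mark E: refs=F G, marked=B C E I J K
Mark D: refs=null G null, marked=B C D E I J K
Mark F: refs=G J C, marked=B C D E F I J K
Mark G: refs=F, marked=B C D E F G I J K
Unmarked (collected): A H

Answer: B C D E F G I J K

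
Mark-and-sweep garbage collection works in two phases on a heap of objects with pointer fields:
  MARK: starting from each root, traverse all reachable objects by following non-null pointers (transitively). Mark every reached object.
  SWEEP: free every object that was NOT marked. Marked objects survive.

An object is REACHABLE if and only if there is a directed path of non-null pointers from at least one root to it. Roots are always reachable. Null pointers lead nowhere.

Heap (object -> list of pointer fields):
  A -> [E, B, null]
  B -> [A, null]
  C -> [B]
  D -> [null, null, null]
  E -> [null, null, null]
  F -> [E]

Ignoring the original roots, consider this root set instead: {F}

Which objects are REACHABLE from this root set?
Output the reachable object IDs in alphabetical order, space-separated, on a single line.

Answer: E F

Derivation:
Roots: F
Mark F: refs=E, marked=F
Mark E: refs=null null null, marked=E F
Unmarked (collected): A B C D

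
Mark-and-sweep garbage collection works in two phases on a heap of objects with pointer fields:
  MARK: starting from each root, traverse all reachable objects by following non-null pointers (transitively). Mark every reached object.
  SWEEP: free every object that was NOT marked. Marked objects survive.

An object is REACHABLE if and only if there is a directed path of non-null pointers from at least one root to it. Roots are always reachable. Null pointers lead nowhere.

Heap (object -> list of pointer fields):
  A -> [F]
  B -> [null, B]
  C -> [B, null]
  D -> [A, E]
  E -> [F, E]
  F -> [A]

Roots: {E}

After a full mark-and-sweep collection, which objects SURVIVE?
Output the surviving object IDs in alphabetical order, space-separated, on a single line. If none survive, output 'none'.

Roots: E
Mark E: refs=F E, marked=E
Mark F: refs=A, marked=E F
Mark A: refs=F, marked=A E F
Unmarked (collected): B C D

Answer: A E F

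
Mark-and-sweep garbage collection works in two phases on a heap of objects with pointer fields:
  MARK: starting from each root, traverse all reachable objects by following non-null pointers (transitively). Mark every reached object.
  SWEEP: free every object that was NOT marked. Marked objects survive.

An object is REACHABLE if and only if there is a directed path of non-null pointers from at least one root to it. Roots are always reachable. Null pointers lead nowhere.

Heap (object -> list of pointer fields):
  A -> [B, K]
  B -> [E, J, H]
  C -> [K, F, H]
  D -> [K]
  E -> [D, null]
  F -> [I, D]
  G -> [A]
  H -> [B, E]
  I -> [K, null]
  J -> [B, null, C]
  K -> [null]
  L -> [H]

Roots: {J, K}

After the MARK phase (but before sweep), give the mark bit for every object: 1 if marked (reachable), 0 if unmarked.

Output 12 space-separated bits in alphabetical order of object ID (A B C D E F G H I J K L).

Roots: J K
Mark J: refs=B null C, marked=J
Mark K: refs=null, marked=J K
Mark B: refs=E J H, marked=B J K
Mark C: refs=K F H, marked=B C J K
Mark E: refs=D null, marked=B C E J K
Mark H: refs=B E, marked=B C E H J K
Mark F: refs=I D, marked=B C E F H J K
Mark D: refs=K, marked=B C D E F H J K
Mark I: refs=K null, marked=B C D E F H I J K
Unmarked (collected): A G L

Answer: 0 1 1 1 1 1 0 1 1 1 1 0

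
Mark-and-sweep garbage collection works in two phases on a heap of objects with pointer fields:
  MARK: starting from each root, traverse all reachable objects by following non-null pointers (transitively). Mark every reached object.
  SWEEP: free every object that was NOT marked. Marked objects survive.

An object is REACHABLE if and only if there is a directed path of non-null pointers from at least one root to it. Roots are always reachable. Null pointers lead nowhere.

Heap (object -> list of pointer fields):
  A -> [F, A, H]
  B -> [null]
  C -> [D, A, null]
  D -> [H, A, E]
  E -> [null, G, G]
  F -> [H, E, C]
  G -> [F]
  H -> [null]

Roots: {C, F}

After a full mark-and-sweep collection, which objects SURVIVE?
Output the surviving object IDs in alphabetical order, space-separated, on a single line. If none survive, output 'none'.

Answer: A C D E F G H

Derivation:
Roots: C F
Mark C: refs=D A null, marked=C
Mark F: refs=H E C, marked=C F
Mark D: refs=H A E, marked=C D F
Mark A: refs=F A H, marked=A C D F
Mark H: refs=null, marked=A C D F H
Mark E: refs=null G G, marked=A C D E F H
Mark G: refs=F, marked=A C D E F G H
Unmarked (collected): B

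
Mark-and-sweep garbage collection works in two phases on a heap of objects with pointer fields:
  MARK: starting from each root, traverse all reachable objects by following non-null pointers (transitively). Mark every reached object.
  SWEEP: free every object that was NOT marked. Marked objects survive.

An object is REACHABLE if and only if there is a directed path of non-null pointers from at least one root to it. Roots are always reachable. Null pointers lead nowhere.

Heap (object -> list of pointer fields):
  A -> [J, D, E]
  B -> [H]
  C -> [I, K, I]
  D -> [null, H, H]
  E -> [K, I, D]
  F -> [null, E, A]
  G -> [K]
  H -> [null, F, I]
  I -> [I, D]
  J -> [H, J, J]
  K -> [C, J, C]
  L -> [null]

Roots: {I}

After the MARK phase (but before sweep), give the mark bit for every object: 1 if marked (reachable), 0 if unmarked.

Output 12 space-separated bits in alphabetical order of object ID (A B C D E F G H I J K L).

Roots: I
Mark I: refs=I D, marked=I
Mark D: refs=null H H, marked=D I
Mark H: refs=null F I, marked=D H I
Mark F: refs=null E A, marked=D F H I
Mark E: refs=K I D, marked=D E F H I
Mark A: refs=J D E, marked=A D E F H I
Mark K: refs=C J C, marked=A D E F H I K
Mark J: refs=H J J, marked=A D E F H I J K
Mark C: refs=I K I, marked=A C D E F H I J K
Unmarked (collected): B G L

Answer: 1 0 1 1 1 1 0 1 1 1 1 0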